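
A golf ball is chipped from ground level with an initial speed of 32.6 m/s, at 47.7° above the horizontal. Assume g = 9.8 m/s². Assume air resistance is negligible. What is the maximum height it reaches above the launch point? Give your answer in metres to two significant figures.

Components: vₓ = 32.60 cos 47.7° = 21.94 m/s, v_y0 = 32.60 sin 47.7° = 24.11 m/s.
At the apex v_y = 0, so H = v_y0²/(2g) = 24.11²/19.60 = 29.66 m.

30 m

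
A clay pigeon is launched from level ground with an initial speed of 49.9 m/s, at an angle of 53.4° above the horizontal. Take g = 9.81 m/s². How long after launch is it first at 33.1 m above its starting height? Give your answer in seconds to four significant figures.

vₓ = 49.90 cos 53.4° = 29.75 m/s; v_y0 = 49.90 sin 53.4° = 40.06 m/s.
Set y = v_y0 t − ½ g t² = 33.1: 4.905 t² − 40.06 t + 33.1 = 0.
Quadratic formula: t = (40.06 ± √955.43) / 9.81 = (40.06 ± 30.91) / 9.81 → t = 0.9328 s or 7.235 s.
The first (ascending) time is 0.9328 s.

0.9328 s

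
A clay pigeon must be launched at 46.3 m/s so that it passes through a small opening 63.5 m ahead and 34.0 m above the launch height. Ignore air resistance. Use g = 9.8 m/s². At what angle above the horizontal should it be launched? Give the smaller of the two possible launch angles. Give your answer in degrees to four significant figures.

37.44°

Trajectory: y = x tanθ − g x² (1 + tan²θ)/(2v₀²). With x = 63.5, y = 34.0, v₀ = 46.3, g = 9.80:
9.217 tan²θ − 63.5 tanθ + (43.22) = 0.
tanθ = [63.5 ± √(63.5² − 4 × 9.217 × (43.22))] / (2 × 9.217) = (63.5 ± 49.39) / 18.43, giving tanθ = 0.7657 or 6.124.
θ = 37.44° or 80.73°; the smaller is 37.44°.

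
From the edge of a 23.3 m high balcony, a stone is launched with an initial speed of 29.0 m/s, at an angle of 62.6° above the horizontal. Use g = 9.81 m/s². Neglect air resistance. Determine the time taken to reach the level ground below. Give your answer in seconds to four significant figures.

Components: vₓ = 29.00 cos 62.6° = 13.35 m/s, v_y0 = 29.00 sin 62.6° = 25.75 m/s.
The projectile lands when y = 23.3 + (25.75) t − ½·9.81·t² = 0. Positive root: t = (25.75 + √(25.75² + 2·9.81·23.3)) / 9.81 = (25.75 + 33.47) / 9.81 = 6.036 s.

6.036 s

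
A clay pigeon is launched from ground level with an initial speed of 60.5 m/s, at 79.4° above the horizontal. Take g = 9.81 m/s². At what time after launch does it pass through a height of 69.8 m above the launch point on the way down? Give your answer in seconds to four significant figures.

10.81 s

Components: vₓ = 60.50 cos 79.4° = 11.13 m/s, v_y0 = 60.50 sin 79.4° = 59.47 m/s.
Height y(t) = 59.47 t − 4.905 t² = 69.8 gives 4.905 t² − 59.47 t + 69.8 = 0.
Quadratic formula: t = (59.47 ± √2166.9) / 9.81 = (59.47 ± 46.55) / 9.81 → t = 1.317 s or 10.81 s.
The descending-branch root is 10.81 s.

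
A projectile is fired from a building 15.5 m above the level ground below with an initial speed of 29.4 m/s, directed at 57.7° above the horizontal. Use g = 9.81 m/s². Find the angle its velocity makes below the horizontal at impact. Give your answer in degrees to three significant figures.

Resolve: vₓ = 29.40 cos 57.7° = 15.71 m/s and v_y0 = 29.40 sin 57.7° = 24.85 m/s.
Vertical motion (up positive, ground at y = 0): 4.905 t² − (24.85) t − 15.5 = 0, so t = (24.85 + √(24.85² + 2·9.81·15.5)) / 9.81 = (24.85 + 30.36) / 9.81 = 5.628 s.
At impact: v_y = v_y0 − g t = −30.36 m/s; vₓ = 15.71 m/s.
Angle below horizontal: arctan(|v_y|/vₓ) = arctan(30.36/15.71) = 62.64°.

62.6°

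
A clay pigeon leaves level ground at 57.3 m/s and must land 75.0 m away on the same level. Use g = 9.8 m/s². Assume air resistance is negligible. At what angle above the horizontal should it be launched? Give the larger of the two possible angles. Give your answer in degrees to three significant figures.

83.5°

From R = (v₀²/g) sin 2θ: sin 2θ = 9.80 × 75.0 / 3283.3 = 0.2239.
2θ = 12.94° or 180° − 12.94° = 167.1°, so θ = 6.468° or 83.53°.
The larger angle is 83.53°.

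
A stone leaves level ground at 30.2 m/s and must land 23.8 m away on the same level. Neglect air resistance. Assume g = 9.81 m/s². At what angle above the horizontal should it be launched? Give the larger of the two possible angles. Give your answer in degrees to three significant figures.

Level-ground range R = v₀² sin(2θ)/g ⇒ sin(2θ) = gR/v₀² = 9.81 × 23.8 / 30.2² = 0.2560.
2θ = 14.83° or 180° − 14.83° = 165.2°, so θ = 7.416° or 82.58°.
The larger angle is 82.58°.

82.6°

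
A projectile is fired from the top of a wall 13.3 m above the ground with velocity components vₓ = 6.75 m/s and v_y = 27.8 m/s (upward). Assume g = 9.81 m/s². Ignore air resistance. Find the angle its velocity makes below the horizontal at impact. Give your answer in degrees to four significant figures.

The projectile lands when y = 13.3 + (27.80) t − ½·9.81·t² = 0. Positive root: t = (27.80 + √(27.80² + 2·9.81·13.3)) / 9.81 = (27.80 + 32.15) / 9.81 = 6.111 s.
At impact: v_y = v_y0 − g t = −32.15 m/s; vₓ = 6.750 m/s.
Angle below horizontal: arctan(|v_y|/vₓ) = arctan(32.15/6.750) = 78.14°.

78.14°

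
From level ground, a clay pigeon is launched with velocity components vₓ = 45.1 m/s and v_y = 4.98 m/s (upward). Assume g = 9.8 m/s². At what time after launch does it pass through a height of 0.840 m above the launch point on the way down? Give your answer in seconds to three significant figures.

0.803 s

Require v_y0 t − ½ g t² = 0.840, i.e. 4.900 t² − 4.980 t + 0.840 = 0.
Quadratic formula: t = (4.980 ± √8.3364) / 9.80 = (4.980 ± 2.887) / 9.80 → t = 0.2135 s or 0.8028 s.
The descending-branch root is 0.8028 s.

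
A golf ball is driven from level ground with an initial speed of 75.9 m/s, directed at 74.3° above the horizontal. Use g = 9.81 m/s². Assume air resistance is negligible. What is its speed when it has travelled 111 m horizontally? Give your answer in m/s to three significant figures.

Horizontal component vₓ = 75.90 cos 74.3° = 20.54 m/s; vertical v_y0 = 75.90 sin 74.3° = 73.07 m/s.
x = vₓ t ⇒ t = 111/20.54 = 5.404 s.
Vertical velocity there: v_y = v_y0 − g t = 73.07 − 9.81 × 5.404 = 20.05 m/s.
Speed: √(vₓ² + v_y²) = √(20.54² + 20.05²) = 28.70 m/s.

28.7 m/s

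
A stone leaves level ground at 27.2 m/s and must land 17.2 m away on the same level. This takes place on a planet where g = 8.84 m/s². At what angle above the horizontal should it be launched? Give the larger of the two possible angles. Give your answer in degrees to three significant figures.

R = v₀² sin 2θ / g gives sin 2θ = gR/v₀² = 8.84·17.2/27.2² = 0.2055.
2θ = 11.86° or 180° − 11.86° = 168.1°, so θ = 5.930° or 84.07°.
The larger angle is 84.07°.

84.1°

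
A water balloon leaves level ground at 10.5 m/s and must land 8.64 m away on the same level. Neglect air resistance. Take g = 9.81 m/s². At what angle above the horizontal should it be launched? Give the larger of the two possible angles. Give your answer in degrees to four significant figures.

64.88°

From R = (v₀²/g) sin 2θ: sin 2θ = 9.81 × 8.64 / 110.25 = 0.7688.
2θ = 50.24° or 180° − 50.24° = 129.8°, so θ = 25.12° or 64.88°.
The larger angle is 64.88°.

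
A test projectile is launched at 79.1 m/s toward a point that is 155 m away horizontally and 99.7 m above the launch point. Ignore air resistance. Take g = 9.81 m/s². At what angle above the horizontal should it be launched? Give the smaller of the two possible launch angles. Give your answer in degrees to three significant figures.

40.5°

Trajectory: y = x tanθ − g x² (1 + tan²θ)/(2v₀²). With x = 155, y = 99.7, v₀ = 79.1, g = 9.81:
18.83 tan²θ − 155 tanθ + (118.5) = 0.
tanθ = [155 ± √(155² − 4 × 18.83 × (118.5))] / (2 × 18.83) = (155 ± 122.9) / 37.67, giving tanθ = 0.8532 or 7.376.
θ = 40.47° or 82.28°; the smaller is 40.47°.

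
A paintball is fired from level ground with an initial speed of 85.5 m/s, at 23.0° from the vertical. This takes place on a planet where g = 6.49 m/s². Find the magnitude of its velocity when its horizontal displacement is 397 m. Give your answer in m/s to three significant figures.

33.4 m/s

Components: vₓ = 85.50 sin 23.0° = 33.41 m/s, v_y0 = 85.50 cos 23.0° = 78.70 m/s.
x = vₓ t ⇒ t = 397/33.41 = 11.88 s.
Vertical velocity there: v_y = v_y0 − g t = 78.70 − 6.49 × 11.88 = 1.579 m/s.
Speed: √(vₓ² + v_y²) = √(33.41² + 1.579²) = 33.44 m/s.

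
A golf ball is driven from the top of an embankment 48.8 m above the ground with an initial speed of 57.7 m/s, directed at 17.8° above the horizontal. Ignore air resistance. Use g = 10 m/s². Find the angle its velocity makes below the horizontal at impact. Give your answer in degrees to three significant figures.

33.1°

Horizontal component vₓ = 57.70 cos 17.8° = 54.94 m/s; vertical v_y0 = 57.70 sin 17.8° = 17.64 m/s.
Vertical motion (up positive, ground at y = 0): 5.000 t² − (17.64) t − 48.8 = 0, so t = (17.64 + √(17.64² + 2·10.0·48.8)) / 10.0 = (17.64 + 35.88) / 10.0 = 5.352 s.
At impact: v_y = v_y0 − g t = −35.88 m/s; vₓ = 54.94 m/s.
Angle below horizontal: arctan(|v_y|/vₓ) = arctan(35.88/54.94) = 33.15°.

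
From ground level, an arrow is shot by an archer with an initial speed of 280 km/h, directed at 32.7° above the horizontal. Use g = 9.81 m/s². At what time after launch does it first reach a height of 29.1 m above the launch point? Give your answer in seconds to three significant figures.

0.760 s

Convert: 280 km/h = 280/3.6 = 77.78 m/s.
Horizontal component vₓ = 77.78 cos 32.7° = 65.45 m/s; vertical v_y0 = 77.78 sin 32.7° = 42.02 m/s.
Set y = v_y0 t − ½ g t² = 29.1: 4.905 t² − 42.02 t + 29.1 = 0.
t = [42.02 ± √(42.02² − 2·9.81·29.1)] / 9.81 = (42.02 ± 34.56) / 9.81, so t = 0.7600 s or t = 7.807 s.
The first (ascending) time is 0.7600 s.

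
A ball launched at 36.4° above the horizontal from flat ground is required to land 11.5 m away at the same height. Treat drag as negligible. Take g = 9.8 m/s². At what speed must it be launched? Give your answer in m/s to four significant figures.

On level ground R = v₀² sin 2θ / g ⇒ v₀ = √(gR / sin 2θ).
v₀ = √(9.80 × 11.5 / sin 72.80°) = √(112.7 / 0.9553) = √117.98 = 10.86 m/s.

10.86 m/s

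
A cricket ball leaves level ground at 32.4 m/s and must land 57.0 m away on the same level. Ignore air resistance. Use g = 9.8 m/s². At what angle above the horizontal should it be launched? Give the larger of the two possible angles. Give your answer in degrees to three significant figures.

Level-ground range R = v₀² sin(2θ)/g ⇒ sin(2θ) = gR/v₀² = 9.80 × 57.0 / 32.4² = 0.5321.
2θ = 32.15° or 180° − 32.15° = 147.9°, so θ = 16.07° or 73.93°.
The larger angle is 73.93°.

73.9°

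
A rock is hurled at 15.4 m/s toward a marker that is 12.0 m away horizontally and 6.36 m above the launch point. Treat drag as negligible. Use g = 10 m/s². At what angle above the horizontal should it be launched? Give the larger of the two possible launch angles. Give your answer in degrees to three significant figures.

Trajectory: y = x tanθ − g x² (1 + tan²θ)/(2v₀²). With x = 12.0, y = 6.36, v₀ = 15.4, g = 10.0:
3.036 tan²θ − 12.0 tanθ + (9.396) = 0.
tanθ = [12.0 ± √(12.0² − 4 × 3.036 × (9.396))] / (2 × 3.036) = (12.0 ± 5.468) / 6.072, giving tanθ = 1.076 or 2.877.
θ = 47.09° or 70.83°; the larger is 70.83°.

70.8°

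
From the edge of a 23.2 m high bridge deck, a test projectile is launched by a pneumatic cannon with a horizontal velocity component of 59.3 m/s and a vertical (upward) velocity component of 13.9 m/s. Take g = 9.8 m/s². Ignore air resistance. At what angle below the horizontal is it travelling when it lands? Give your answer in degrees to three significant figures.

23.2°

With up positive and y = 0 at the ground: y(t) = 23.2 + (13.90) t − 4.900 t². Setting y = 0 and taking the positive root: t = [13.90 + √(13.90² + 2·9.80·23.2)] / 9.80 = (13.90 + 25.45) / 9.80 = 4.016 s.
At impact: v_y = v_y0 − g t = −25.45 m/s; vₓ = 59.30 m/s.
Angle below horizontal: arctan(|v_y|/vₓ) = arctan(25.45/59.30) = 23.23°.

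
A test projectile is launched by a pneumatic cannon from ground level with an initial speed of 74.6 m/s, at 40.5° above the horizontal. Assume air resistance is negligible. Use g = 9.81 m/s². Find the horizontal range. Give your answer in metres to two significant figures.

Components: vₓ = 74.60 cos 40.5° = 56.73 m/s, v_y0 = 74.60 sin 40.5° = 48.45 m/s.
Time aloft: T = 2 v_y0 / g = 2 × 48.45 / 9.81 = 9.877 s.
Horizontal distance R = vₓ T = 56.73 × 9.877 = 560.3 m.

560 m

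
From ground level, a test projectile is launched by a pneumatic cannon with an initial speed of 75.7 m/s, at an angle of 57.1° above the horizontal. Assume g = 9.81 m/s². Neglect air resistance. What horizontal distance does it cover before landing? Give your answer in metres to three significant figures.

Components: vₓ = 75.70 cos 57.1° = 41.12 m/s, v_y0 = 75.70 sin 57.1° = 63.56 m/s.
Time aloft: T = 2 v_y0 / g = 2 × 63.56 / 9.81 = 12.96 s.
Horizontal distance R = vₓ T = 41.12 × 12.96 = 532.8 m.

533 m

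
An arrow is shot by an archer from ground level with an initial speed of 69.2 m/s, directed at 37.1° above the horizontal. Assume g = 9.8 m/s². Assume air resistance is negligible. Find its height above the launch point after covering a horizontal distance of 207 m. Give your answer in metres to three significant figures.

87.6 m

vₓ = 69.20 cos 37.1° = 55.19 m/s; v_y0 = 69.20 sin 37.1° = 41.74 m/s.
At x = 207 m, t = x/vₓ = 207/55.19 = 3.750 s.
Height: y = v_y0 t − ½ g t² = 41.74 × 3.750 − 4.900 × 3.750² = 156.6 − 68.92 = 87.63 m.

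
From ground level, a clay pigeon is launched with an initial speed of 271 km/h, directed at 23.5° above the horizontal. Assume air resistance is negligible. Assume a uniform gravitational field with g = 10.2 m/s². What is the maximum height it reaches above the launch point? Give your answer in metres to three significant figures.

Convert: 271 km/h = 271/3.6 = 75.28 m/s.
Resolve: vₓ = 75.28 cos 23.5° = 69.03 m/s and v_y0 = 75.28 sin 23.5° = 30.02 m/s.
At the apex v_y = 0, so H = v_y0²/(2g) = 30.02²/20.40 = 44.17 m.

44.2 m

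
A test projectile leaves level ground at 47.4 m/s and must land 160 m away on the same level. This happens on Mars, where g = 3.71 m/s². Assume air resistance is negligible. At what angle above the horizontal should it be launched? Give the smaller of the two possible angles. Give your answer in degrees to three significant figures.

Level-ground range R = v₀² sin(2θ)/g ⇒ sin(2θ) = gR/v₀² = 3.71 × 160 / 47.4² = 0.2642.
2θ = 15.32° or 180° − 15.32° = 164.7°, so θ = 7.660° or 82.34°.
The smaller angle is 7.660°.

7.66°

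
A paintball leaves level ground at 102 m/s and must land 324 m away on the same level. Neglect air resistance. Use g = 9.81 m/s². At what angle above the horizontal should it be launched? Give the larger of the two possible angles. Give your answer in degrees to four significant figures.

81.11°

R = v₀² sin 2θ / g gives sin 2θ = gR/v₀² = 9.81·324/102² = 0.3055.
2θ = 17.79° or 180° − 17.79° = 162.2°, so θ = 8.894° or 81.11°.
The larger angle is 81.11°.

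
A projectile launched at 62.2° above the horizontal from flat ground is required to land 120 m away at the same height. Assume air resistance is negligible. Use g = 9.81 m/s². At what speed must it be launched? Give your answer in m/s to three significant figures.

On level ground R = v₀² sin 2θ / g ⇒ v₀ = √(gR / sin 2θ).
v₀ = √(9.81 × 120 / sin 124.4°) = √(1177 / 0.8251) = √1426.7 = 37.77 m/s.

37.8 m/s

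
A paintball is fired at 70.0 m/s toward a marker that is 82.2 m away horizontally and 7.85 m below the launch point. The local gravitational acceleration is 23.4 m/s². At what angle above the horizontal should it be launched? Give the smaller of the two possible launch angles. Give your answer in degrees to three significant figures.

5.87°

Trajectory: y = x tanθ − g x² (1 + tan²θ)/(2v₀²). With x = 82.2, y = −7.85, v₀ = 70.0, g = 23.4:
16.13 tan²θ − 82.2 tanθ + (8.284) = 0.
tanθ = [82.2 ± √(82.2² − 4 × 16.13 × (8.284))] / (2 × 16.13) = (82.2 ± 78.88) / 32.27, giving tanθ = 0.1029 or 4.992.
θ = 5.872° or 78.67°; the smaller is 5.872°.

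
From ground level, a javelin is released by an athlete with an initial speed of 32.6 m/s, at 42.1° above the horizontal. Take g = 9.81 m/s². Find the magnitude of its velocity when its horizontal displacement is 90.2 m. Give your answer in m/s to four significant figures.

Components: vₓ = 32.60 cos 42.1° = 24.19 m/s, v_y0 = 32.60 sin 42.1° = 21.86 m/s.
At x = 90.2 m, t = x/vₓ = 90.2/24.19 = 3.729 s.
Vertical velocity there: v_y = v_y0 − g t = 21.86 − 9.81 × 3.729 = −14.73 m/s.
Speed: √(vₓ² + v_y²) = √(24.19² + 14.73²) = 28.32 m/s.

28.32 m/s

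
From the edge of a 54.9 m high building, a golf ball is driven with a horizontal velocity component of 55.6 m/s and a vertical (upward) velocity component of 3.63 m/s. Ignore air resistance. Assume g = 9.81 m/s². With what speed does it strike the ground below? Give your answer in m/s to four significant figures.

Vertical motion (up positive, ground at y = 0): 4.905 t² − (3.630) t − 54.9 = 0, so t = (3.630 + √(3.630² + 2·9.81·54.9)) / 9.81 = (3.630 + 33.02) / 9.81 = 3.736 s.
Vertical velocity at impact: v_y = v_y0 − g t = 3.630 − 9.81 × 3.736 = −33.02 m/s.
Speed: |v| = √(vₓ² + v_y²) = √(55.60² + 33.02²) = 64.67 m/s.

64.67 m/s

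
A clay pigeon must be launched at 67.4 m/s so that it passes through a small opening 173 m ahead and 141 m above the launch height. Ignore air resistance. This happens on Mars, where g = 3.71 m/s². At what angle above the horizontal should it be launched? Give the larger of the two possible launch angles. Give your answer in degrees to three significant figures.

Trajectory: y = x tanθ − g x² (1 + tan²θ)/(2v₀²). With x = 173, y = 141, v₀ = 67.4, g = 3.71:
12.22 tan²θ − 173 tanθ + (153.2) = 0.
tanθ = [173 ± √(173² − 4 × 12.22 × (153.2))] / (2 × 12.22) = (173 ± 149.8) / 24.44, giving tanθ = 0.9493 or 13.21.
θ = 43.51° or 85.67°; the larger is 85.67°.

85.7°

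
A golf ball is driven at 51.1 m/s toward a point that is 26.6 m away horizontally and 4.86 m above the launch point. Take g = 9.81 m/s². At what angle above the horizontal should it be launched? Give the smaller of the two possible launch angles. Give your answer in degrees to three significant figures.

Trajectory: y = x tanθ − g x² (1 + tan²θ)/(2v₀²). With x = 26.6, y = 4.86, v₀ = 51.1, g = 9.81:
1.329 tan²θ − 26.6 tanθ + (6.189) = 0.
tanθ = [26.6 ± √(26.6² − 4 × 1.329 × (6.189))] / (2 × 1.329) = (26.6 ± 25.97) / 2.658, giving tanθ = 0.2354 or 19.78.
θ = 13.25° or 87.11°; the smaller is 13.25°.

13.2°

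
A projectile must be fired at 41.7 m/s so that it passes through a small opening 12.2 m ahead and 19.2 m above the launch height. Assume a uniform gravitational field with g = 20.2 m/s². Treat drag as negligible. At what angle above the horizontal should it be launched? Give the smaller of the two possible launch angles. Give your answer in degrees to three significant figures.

Trajectory: y = x tanθ − g x² (1 + tan²θ)/(2v₀²). With x = 12.2, y = 19.2, v₀ = 41.7, g = 20.2:
0.8645 tan²θ − 12.2 tanθ + (20.06) = 0.
tanθ = [12.2 ± √(12.2² − 4 × 0.8645 × (20.06))] / (2 × 0.8645) = (12.2 ± 8.914) / 1.729, giving tanθ = 1.901 or 12.21.
θ = 62.25° or 85.32°; the smaller is 62.25°.

62.2°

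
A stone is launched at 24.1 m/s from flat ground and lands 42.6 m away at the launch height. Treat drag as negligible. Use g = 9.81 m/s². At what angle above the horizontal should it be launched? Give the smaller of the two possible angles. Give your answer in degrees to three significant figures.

23.0°

R = v₀² sin 2θ / g gives sin 2θ = gR/v₀² = 9.81·42.6/24.1² = 0.7195.
2θ = 46.02° or 180° − 46.02° = 134.0°, so θ = 23.01° or 66.99°.
The smaller angle is 23.01°.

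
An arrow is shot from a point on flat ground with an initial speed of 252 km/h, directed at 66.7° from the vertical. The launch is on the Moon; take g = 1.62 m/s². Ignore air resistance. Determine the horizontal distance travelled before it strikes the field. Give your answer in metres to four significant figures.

2198 m

Convert: 252 km/h = 252/3.6 = 70.00 m/s.
Horizontal component vₓ = 70.00 sin 66.7° = 64.29 m/s; vertical v_y0 = 70.00 cos 66.7° = 27.69 m/s.
Time aloft: T = 2 v_y0 / g = 2 × 27.69 / 1.62 = 34.18 s.
Horizontal distance R = vₓ T = 64.29 × 34.18 = 2198 m.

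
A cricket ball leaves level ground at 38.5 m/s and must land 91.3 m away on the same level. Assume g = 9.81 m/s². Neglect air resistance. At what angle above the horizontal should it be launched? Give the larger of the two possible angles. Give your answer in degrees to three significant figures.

71.4°

Level-ground range R = v₀² sin(2θ)/g ⇒ sin(2θ) = gR/v₀² = 9.81 × 91.3 / 38.5² = 0.6043.
2θ = 37.18° or 180° − 37.18° = 142.8°, so θ = 18.59° or 71.41°.
The larger angle is 71.41°.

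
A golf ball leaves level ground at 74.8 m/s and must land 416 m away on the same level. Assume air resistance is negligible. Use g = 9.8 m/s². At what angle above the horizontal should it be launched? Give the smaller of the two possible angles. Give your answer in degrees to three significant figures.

Level-ground range R = v₀² sin(2θ)/g ⇒ sin(2θ) = gR/v₀² = 9.80 × 416 / 74.8² = 0.7286.
2θ = 46.77° or 180° − 46.77° = 133.2°, so θ = 23.39° or 66.61°.
The smaller angle is 23.39°.

23.4°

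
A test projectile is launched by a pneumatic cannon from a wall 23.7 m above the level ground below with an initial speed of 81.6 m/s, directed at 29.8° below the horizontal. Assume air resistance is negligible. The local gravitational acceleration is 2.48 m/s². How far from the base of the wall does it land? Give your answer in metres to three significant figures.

Resolve: vₓ = 81.60 cos 29.8° = 70.81 m/s and v_y0 = −40.55 m/s (downward).
With up positive and y = 0 at the ground: y(t) = 23.7 + (−40.55) t − 1.240 t². Setting y = 0 and taking the positive root: t = [−40.55 + √(40.55² + 2·2.48·23.7)] / 2.48 = (−40.55 + 41.98) / 2.48 = 0.5743 s.
Horizontal distance: R = vₓ t = 70.81 × 0.5743 = 40.67 m.

40.7 m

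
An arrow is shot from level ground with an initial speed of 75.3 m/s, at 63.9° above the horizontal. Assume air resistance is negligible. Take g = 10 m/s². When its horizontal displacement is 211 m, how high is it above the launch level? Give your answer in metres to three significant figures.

vₓ = 75.30 cos 63.9° = 33.13 m/s; v_y0 = 75.30 sin 63.9° = 67.62 m/s.
x = vₓ t ⇒ t = 211/33.13 = 6.369 s.
Height: y = v_y0 t − ½ g t² = 67.62 × 6.369 − 5.000 × 6.369² = 430.7 − 202.8 = 227.9 m.

228 m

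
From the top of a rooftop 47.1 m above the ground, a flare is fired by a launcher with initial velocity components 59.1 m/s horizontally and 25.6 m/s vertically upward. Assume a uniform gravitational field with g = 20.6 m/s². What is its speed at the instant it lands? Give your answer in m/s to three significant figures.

78.0 m/s

With up positive and y = 0 at the ground: y(t) = 47.1 + (25.60) t − 10.30 t². Setting y = 0 and taking the positive root: t = [25.60 + √(25.60² + 2·20.6·47.1)] / 20.6 = (25.60 + 50.95) / 20.6 = 3.716 s.
Vertical velocity at impact: v_y = v_y0 − g t = 25.60 − 20.6 × 3.716 = −50.95 m/s.
Speed: |v| = √(vₓ² + v_y²) = √(59.10² + 50.95²) = 78.03 m/s.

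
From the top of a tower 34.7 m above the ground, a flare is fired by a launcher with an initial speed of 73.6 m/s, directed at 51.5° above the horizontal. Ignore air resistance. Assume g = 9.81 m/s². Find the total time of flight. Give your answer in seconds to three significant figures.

vₓ = 73.60 cos 51.5° = 45.82 m/s; v_y0 = 73.60 sin 51.5° = 57.60 m/s.
The projectile lands when y = 34.7 + (57.60) t − ½·9.81·t² = 0. Positive root: t = (57.60 + √(57.60² + 2·9.81·34.7)) / 9.81 = (57.60 + 63.23) / 9.81 = 12.32 s.

12.3 s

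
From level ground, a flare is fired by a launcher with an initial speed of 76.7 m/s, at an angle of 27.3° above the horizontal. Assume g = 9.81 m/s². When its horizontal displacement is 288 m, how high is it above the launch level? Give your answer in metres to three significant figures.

Resolve: vₓ = 76.70 cos 27.3° = 68.16 m/s and v_y0 = 76.70 sin 27.3° = 35.18 m/s.
At x = 288 m, t = x/vₓ = 288/68.16 = 4.226 s.
Height: y = v_y0 t − ½ g t² = 35.18 × 4.226 − 4.905 × 4.226² = 148.6 − 87.58 = 61.07 m.

61.1 m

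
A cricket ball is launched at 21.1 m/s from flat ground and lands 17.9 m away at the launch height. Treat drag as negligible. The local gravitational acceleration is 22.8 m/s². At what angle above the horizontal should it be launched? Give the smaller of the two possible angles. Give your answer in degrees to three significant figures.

From R = (v₀²/g) sin 2θ: sin 2θ = 22.8 × 17.9 / 445.21 = 0.9167.
2θ = 66.45° or 180° − 66.45° = 113.6°, so θ = 33.22° or 56.78°.
The smaller angle is 33.22°.

33.2°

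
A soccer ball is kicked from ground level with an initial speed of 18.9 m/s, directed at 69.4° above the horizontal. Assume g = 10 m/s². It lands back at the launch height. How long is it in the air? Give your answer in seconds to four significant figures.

3.538 s

Resolve: vₓ = 18.90 cos 69.4° = 6.650 m/s and v_y0 = 18.90 sin 69.4° = 17.69 m/s.
It returns to y = 0 when t = 2 v_y0 / g = 2(17.69)/10.0 = 3.538 s.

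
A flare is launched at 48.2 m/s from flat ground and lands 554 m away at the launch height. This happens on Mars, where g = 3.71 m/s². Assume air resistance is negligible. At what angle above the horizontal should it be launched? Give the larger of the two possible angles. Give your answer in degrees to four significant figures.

58.89°

From R = (v₀²/g) sin 2θ: sin 2θ = 3.71 × 554 / 2323.2 = 0.8847.
2θ = 62.21° or 180° − 62.21° = 117.8°, so θ = 31.11° or 58.89°.
The larger angle is 58.89°.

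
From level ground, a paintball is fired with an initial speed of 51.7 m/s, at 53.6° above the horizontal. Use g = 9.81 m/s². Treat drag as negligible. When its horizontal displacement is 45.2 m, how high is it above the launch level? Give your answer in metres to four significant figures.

50.66 m

Horizontal component vₓ = 51.70 cos 53.6° = 30.68 m/s; vertical v_y0 = 51.70 sin 53.6° = 41.61 m/s.
At x = 45.2 m, t = x/vₓ = 45.2/30.68 = 1.473 s.
Height: y = v_y0 t − ½ g t² = 41.61 × 1.473 − 4.905 × 1.473² = 61.31 − 10.65 = 50.66 m.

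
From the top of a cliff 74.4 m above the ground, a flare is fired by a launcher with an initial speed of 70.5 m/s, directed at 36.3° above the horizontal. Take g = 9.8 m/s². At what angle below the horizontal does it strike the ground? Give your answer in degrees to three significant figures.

vₓ = 70.50 cos 36.3° = 56.82 m/s; v_y0 = 70.50 sin 36.3° = 41.74 m/s.
The projectile lands when y = 74.4 + (41.74) t − ½·9.80·t² = 0. Positive root: t = (41.74 + √(41.74² + 2·9.80·74.4)) / 9.80 = (41.74 + 56.57) / 9.80 = 10.03 s.
At impact: v_y = v_y0 − g t = −56.57 m/s; vₓ = 56.82 m/s.
Angle below horizontal: arctan(|v_y|/vₓ) = arctan(56.57/56.82) = 44.87°.

44.9°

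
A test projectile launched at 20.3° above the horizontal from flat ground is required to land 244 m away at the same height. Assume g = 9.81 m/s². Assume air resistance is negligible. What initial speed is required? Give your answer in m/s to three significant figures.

60.6 m/s

From R = (v₀² / g) sin 2θ: v₀ = √(gR / sin 2θ).
v₀ = √(9.81 × 244 / sin 40.60°) = √(2394 / 0.6508) = √3678.1 = 60.65 m/s.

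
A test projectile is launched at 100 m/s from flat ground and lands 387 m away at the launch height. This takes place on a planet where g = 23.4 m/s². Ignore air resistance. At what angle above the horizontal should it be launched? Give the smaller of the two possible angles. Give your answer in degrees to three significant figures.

Level-ground range R = v₀² sin(2θ)/g ⇒ sin(2θ) = gR/v₀² = 23.4 × 387 / 100² = 0.9056.
2θ = 64.90° or 180° − 64.90° = 115.1°, so θ = 32.45° or 57.55°.
The smaller angle is 32.45°.

32.5°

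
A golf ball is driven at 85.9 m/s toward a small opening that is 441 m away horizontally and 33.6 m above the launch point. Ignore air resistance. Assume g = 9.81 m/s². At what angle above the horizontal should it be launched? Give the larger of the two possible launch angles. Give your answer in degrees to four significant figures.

Trajectory: y = x tanθ − g x² (1 + tan²θ)/(2v₀²). With x = 441, y = 33.6, v₀ = 85.9, g = 9.81:
129.3 tan²θ − 441 tanθ + (162.9) = 0.
tanθ = [441 ± √(441² − 4 × 129.3 × (162.9))] / (2 × 129.3) = (441 ± 332.0) / 258.6, giving tanθ = 0.4214 or 2.990.
θ = 22.85° or 71.51°; the larger is 71.51°.

71.51°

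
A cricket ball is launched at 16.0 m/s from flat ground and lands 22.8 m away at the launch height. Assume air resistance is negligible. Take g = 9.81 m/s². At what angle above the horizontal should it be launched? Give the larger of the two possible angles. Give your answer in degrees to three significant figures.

59.6°

R = v₀² sin 2θ / g gives sin 2θ = gR/v₀² = 9.81·22.8/16.0² = 0.8737.
2θ = 60.89° or 180° − 60.89° = 119.1°, so θ = 30.45° or 59.55°.
The larger angle is 59.55°.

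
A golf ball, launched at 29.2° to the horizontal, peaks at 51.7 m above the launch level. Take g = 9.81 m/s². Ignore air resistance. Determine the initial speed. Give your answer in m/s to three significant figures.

65.3 m/s

At the peak v_y = 0, so v_y0 = √(2gH) = √(2 × 9.81 × 51.7) = 31.85 m/s.
v_y0 = v₀ sin θ ⇒ v₀ = 31.85 / sin 29.2° = 65.28 m/s.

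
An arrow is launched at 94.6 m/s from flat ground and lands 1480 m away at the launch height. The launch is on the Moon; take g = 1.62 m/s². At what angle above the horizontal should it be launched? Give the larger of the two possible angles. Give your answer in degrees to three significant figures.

From R = (v₀²/g) sin 2θ: sin 2θ = 1.62 × 1480 / 8949.2 = 0.2679.
2θ = 15.54° or 180° − 15.54° = 164.5°, so θ = 7.770° or 82.23°.
The larger angle is 82.23°.

82.2°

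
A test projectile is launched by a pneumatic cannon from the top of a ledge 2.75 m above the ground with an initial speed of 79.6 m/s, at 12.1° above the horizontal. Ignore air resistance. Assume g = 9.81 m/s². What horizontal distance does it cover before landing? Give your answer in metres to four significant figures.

277.0 m

Resolve: vₓ = 79.60 cos 12.1° = 77.83 m/s and v_y0 = 79.60 sin 12.1° = 16.69 m/s.
Vertical motion (up positive, ground at y = 0): 4.905 t² − (16.69) t − 2.75 = 0, so t = (16.69 + √(16.69² + 2·9.81·2.75)) / 9.81 = (16.69 + 18.23) / 9.81 = 3.559 s.
Horizontal distance: R = vₓ t = 77.83 × 3.559 = 277.0 m.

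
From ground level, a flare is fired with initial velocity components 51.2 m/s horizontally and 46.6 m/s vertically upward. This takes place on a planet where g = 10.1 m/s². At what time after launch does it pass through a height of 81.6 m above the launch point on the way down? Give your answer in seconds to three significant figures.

6.88 s

Set y = v_y0 t − ½ g t² = 81.6: 5.050 t² − 46.60 t + 81.6 = 0.
t = [46.60 ± √(46.60² − 2·10.1·81.6)] / 10.1 = (46.60 ± 22.87) / 10.1, so t = 2.349 s or t = 6.879 s.
The descending-branch root is 6.879 s.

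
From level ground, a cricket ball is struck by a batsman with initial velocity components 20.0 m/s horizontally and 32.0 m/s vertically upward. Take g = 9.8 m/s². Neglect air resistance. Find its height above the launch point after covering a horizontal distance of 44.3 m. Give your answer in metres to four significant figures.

At x = 44.3 m, t = x/vₓ = 44.3/20.00 = 2.215 s.
Height: y = v_y0 t − ½ g t² = 32.00 × 2.215 − 4.900 × 2.215² = 70.88 − 24.04 = 46.84 m.

46.84 m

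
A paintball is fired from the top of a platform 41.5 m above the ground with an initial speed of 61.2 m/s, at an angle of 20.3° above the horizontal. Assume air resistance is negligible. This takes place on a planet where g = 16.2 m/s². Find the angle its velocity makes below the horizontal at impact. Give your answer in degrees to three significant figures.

Components: vₓ = 61.20 cos 20.3° = 57.40 m/s, v_y0 = 61.20 sin 20.3° = 21.23 m/s.
Vertical motion (up positive, ground at y = 0): 8.100 t² − (21.23) t − 41.5 = 0, so t = (21.23 + √(21.23² + 2·16.2·41.5)) / 16.2 = (21.23 + 42.37) / 16.2 = 3.926 s.
At impact: v_y = v_y0 − g t = −42.37 m/s; vₓ = 57.40 m/s.
Angle below horizontal: arctan(|v_y|/vₓ) = arctan(42.37/57.40) = 36.44°.

36.4°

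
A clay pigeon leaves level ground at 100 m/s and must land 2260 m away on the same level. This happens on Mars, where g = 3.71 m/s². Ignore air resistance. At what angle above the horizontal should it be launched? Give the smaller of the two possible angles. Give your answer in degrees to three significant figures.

R = v₀² sin 2θ / g gives sin 2θ = gR/v₀² = 3.71·2260/100² = 0.8385.
2θ = 56.98° or 180° − 56.98° = 123.0°, so θ = 28.49° or 61.51°.
The smaller angle is 28.49°.

28.5°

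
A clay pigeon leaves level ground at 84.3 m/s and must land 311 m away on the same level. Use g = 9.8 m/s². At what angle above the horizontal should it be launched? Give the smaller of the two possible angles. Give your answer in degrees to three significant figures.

R = v₀² sin 2θ / g gives sin 2θ = gR/v₀² = 9.80·311/84.3² = 0.4289.
2θ = 25.40° or 180° − 25.40° = 154.6°, so θ = 12.70° or 77.30°.
The smaller angle is 12.70°.

12.7°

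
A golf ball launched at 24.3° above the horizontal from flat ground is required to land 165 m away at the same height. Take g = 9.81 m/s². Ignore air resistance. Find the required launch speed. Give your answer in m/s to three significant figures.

On level ground R = v₀² sin 2θ / g ⇒ v₀ = √(gR / sin 2θ).
v₀ = √(9.81 × 165 / sin 48.60°) = √(1619 / 0.7501) = √2157.9 = 46.45 m/s.

46.5 m/s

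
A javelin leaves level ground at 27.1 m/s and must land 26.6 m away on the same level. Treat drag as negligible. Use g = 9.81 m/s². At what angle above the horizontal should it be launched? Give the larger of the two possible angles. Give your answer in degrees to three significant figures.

Level-ground range R = v₀² sin(2θ)/g ⇒ sin(2θ) = gR/v₀² = 9.81 × 26.6 / 27.1² = 0.3553.
2θ = 20.81° or 180° − 20.81° = 159.2°, so θ = 10.41° or 79.59°.
The larger angle is 79.59°.

79.6°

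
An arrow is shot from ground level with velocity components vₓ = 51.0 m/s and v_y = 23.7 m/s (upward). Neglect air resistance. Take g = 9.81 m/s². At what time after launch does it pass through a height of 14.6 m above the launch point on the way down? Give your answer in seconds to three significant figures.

4.11 s

Height y(t) = 23.70 t − 4.905 t² = 14.6 gives 4.905 t² − 23.70 t + 14.6 = 0.
t = [23.70 ± √(23.70² − 2·9.81·14.6)] / 9.81 = (23.70 ± 16.59) / 9.81, so t = 0.7247 s or t = 4.107 s.
The descending-branch root is 4.107 s.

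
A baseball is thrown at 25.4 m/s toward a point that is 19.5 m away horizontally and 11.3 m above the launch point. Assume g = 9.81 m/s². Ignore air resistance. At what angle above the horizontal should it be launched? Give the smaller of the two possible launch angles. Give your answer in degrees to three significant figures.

39.7°

Trajectory: y = x tanθ − g x² (1 + tan²θ)/(2v₀²). With x = 19.5, y = 11.3, v₀ = 25.4, g = 9.81:
2.891 tan²θ − 19.5 tanθ + (14.19) = 0.
tanθ = [19.5 ± √(19.5² − 4 × 2.891 × (14.19))] / (2 × 2.891) = (19.5 ± 14.70) / 5.782, giving tanθ = 0.8298 or 5.915.
θ = 39.69° or 80.40°; the smaller is 39.69°.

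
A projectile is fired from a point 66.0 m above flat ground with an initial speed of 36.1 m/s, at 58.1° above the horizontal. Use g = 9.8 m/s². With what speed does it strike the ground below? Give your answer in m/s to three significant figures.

vₓ = 36.10 cos 58.1° = 19.08 m/s; v_y0 = 36.10 sin 58.1° = 30.65 m/s.
Vertical motion (up positive, ground at y = 0): 4.900 t² − (30.65) t − 66.0 = 0, so t = (30.65 + √(30.65² + 2·9.80·66.0)) / 9.80 = (30.65 + 47.25) / 9.80 = 7.949 s.
Vertical velocity at impact: v_y = v_y0 − g t = 30.65 − 9.80 × 7.949 = −47.25 m/s.
Speed: |v| = √(vₓ² + v_y²) = √(19.08² + 47.25²) = 50.96 m/s.

51.0 m/s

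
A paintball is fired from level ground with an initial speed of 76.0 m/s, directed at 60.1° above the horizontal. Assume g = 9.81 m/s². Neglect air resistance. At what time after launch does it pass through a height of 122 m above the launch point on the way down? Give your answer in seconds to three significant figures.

11.2 s

Resolve: vₓ = 76.00 cos 60.1° = 37.89 m/s and v_y0 = 76.00 sin 60.1° = 65.88 m/s.
Set y = v_y0 t − ½ g t² = 122: 4.905 t² − 65.88 t + 122 = 0.
t = [65.88 ± √(65.88² − 2·9.81·122)] / 9.81 = (65.88 ± 44.13) / 9.81, so t = 2.218 s or t = 11.21 s.
The descending-branch root is 11.21 s.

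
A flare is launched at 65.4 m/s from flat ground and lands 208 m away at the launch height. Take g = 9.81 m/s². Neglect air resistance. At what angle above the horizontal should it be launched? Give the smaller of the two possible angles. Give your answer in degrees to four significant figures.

14.25°

R = v₀² sin 2θ / g gives sin 2θ = gR/v₀² = 9.81·208/65.4² = 0.4771.
2θ = 28.49° or 180° − 28.49° = 151.5°, so θ = 14.25° or 75.75°.
The smaller angle is 14.25°.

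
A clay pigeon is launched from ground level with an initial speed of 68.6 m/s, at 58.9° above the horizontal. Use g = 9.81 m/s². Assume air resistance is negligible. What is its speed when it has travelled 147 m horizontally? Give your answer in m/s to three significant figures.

39.8 m/s

Resolve: vₓ = 68.60 cos 58.9° = 35.43 m/s and v_y0 = 68.60 sin 58.9° = 58.74 m/s.
x = vₓ t ⇒ t = 147/35.43 = 4.149 s.
Vertical velocity there: v_y = v_y0 − g t = 58.74 − 9.81 × 4.149 = 18.04 m/s.
Speed: √(vₓ² + v_y²) = √(35.43² + 18.04²) = 39.76 m/s.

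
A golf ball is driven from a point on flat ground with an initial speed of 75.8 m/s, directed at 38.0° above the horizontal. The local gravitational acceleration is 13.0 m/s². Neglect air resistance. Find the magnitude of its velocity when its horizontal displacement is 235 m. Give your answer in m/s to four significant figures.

59.90 m/s

Resolve: vₓ = 75.80 cos 38.0° = 59.73 m/s and v_y0 = 75.80 sin 38.0° = 46.67 m/s.
At x = 235 m, t = x/vₓ = 235/59.73 = 3.934 s.
Vertical velocity there: v_y = v_y0 − g t = 46.67 − 13.0 × 3.934 = −4.479 m/s.
Speed: √(vₓ² + v_y²) = √(59.73² + 4.479²) = 59.90 m/s.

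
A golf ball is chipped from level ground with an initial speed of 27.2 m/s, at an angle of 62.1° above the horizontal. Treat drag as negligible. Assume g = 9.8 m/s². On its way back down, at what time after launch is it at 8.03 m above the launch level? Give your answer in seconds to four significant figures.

vₓ = 27.20 cos 62.1° = 12.73 m/s; v_y0 = 27.20 sin 62.1° = 24.04 m/s.
Require v_y0 t − ½ g t² = 8.03, i.e. 4.900 t² − 24.04 t + 8.03 = 0.
Quadratic formula: t = (24.04 ± √420.46) / 9.80 = (24.04 ± 20.51) / 9.80 → t = 0.3605 s or 4.545 s.
The descending-branch root is 4.545 s.

4.545 s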